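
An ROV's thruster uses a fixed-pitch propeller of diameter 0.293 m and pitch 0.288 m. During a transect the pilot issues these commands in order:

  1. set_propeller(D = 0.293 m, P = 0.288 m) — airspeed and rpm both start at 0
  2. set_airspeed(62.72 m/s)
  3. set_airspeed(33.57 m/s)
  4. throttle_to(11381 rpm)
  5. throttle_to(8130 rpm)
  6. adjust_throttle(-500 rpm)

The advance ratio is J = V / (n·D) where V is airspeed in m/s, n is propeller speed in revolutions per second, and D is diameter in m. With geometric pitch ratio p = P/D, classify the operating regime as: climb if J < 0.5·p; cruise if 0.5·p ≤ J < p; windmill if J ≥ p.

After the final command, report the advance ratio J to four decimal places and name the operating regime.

set_propeller: D = 0.293 m, P = 0.288 m (p = P/D = 0.982935); state ← (V=0, rpm=0)
set_airspeed(62.72): V ← 62.72 m/s
set_airspeed(33.57): V ← 33.57 m/s
throttle_to(11381): rpm ← 11381
throttle_to(8130): rpm ← 8130
adjust_throttle(-500): rpm ← 8130 -500 = 7630
final state: V = 33.57 m/s, rpm = 7630 → n = rpm/60 = 127.166667 rev/s
J = V / (n·D) = 33.57 / (127.166667 × 0.293) = 0.900970
regime bands: climb J<0.4915 | cruise [0.4915, 0.9829) | windmill J≥0.9829
J = 0.9010 → cruise

J = 0.9010, regime = cruise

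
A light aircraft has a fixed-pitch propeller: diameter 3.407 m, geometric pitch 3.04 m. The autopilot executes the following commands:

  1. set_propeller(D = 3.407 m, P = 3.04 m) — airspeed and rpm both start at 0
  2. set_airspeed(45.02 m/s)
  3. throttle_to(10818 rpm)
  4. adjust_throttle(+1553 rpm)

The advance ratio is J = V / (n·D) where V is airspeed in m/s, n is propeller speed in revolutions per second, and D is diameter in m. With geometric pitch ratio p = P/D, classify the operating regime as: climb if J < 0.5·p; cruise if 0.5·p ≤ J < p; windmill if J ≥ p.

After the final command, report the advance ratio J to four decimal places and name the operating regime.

set_propeller: D = 3.407 m, P = 3.04 m (p = P/D = 0.892281); state ← (V=0, rpm=0)
set_airspeed(45.02): V ← 45.02 m/s
throttle_to(10818): rpm ← 10818
adjust_throttle(+1553): rpm ← 10818 +1553 = 12371
final state: V = 45.02 m/s, rpm = 12371 → n = rpm/60 = 206.183333 rev/s
J = V / (n·D) = 45.02 / (206.183333 × 3.407) = 0.064088
regime bands: climb J<0.4461 | cruise [0.4461, 0.8923) | windmill J≥0.8923
J = 0.0641 → climb

J = 0.0641, regime = climb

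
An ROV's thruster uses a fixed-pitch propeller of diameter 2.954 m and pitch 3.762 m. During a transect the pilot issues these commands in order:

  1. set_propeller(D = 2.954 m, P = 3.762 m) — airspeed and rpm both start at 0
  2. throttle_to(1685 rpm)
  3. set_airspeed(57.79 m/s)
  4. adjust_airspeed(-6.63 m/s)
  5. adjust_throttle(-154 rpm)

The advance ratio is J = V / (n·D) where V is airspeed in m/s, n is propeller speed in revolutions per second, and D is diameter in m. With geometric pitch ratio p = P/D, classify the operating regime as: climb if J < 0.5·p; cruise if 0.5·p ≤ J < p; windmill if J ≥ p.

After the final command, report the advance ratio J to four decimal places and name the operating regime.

J = 0.6787, regime = cruise

set_propeller: D = 2.954 m, P = 3.762 m (p = P/D = 1.273527); state ← (V=0, rpm=0)
throttle_to(1685): rpm ← 1685
set_airspeed(57.79): V ← 57.79 m/s
adjust_airspeed(-6.63): V ← 57.79 -6.63 = 51.16 m/s
adjust_throttle(-154): rpm ← 1685 -154 = 1531
final state: V = 51.16 m/s, rpm = 1531 → n = rpm/60 = 25.516667 rev/s
J = V / (n·D) = 51.16 / (25.516667 × 2.954) = 0.678729
regime bands: climb J<0.6368 | cruise [0.6368, 1.2735) | windmill J≥1.2735
J = 0.6787 → cruise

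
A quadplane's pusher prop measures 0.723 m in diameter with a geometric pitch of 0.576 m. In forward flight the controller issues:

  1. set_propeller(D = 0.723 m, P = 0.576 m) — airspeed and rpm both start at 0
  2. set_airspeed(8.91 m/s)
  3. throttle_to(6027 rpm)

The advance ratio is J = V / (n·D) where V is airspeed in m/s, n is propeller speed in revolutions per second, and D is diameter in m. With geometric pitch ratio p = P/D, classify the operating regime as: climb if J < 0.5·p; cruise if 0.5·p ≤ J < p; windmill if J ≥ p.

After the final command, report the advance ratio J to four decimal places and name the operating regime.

J = 0.1227, regime = climb

set_propeller: D = 0.723 m, P = 0.576 m (p = P/D = 0.796680); state ← (V=0, rpm=0)
set_airspeed(8.91): V ← 8.91 m/s
throttle_to(6027): rpm ← 6027
final state: V = 8.91 m/s, rpm = 6027 → n = rpm/60 = 100.450000 rev/s
J = V / (n·D) = 8.91 / (100.450000 × 0.723) = 0.122684
regime bands: climb J<0.3983 | cruise [0.3983, 0.7967) | windmill J≥0.7967
J = 0.1227 → climb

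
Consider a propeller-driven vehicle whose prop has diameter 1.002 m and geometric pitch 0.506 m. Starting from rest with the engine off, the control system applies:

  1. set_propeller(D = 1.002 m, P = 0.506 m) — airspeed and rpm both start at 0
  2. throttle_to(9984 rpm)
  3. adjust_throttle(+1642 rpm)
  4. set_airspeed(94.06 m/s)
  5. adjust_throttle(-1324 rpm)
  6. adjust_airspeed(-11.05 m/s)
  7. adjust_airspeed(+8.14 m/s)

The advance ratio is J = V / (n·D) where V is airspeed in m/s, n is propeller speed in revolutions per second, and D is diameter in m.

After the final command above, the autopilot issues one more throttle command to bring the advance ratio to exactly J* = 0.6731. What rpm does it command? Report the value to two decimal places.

set_propeller: D = 1.002 m, P = 0.506 m (p = P/D = 0.504990); state ← (V=0, rpm=0)
throttle_to(9984): rpm ← 9984
adjust_throttle(+1642): rpm ← 9984 +1642 = 11626
set_airspeed(94.06): V ← 94.06 m/s
adjust_throttle(-1324): rpm ← 11626 -1324 = 10302
adjust_airspeed(-11.05): V ← 94.06 -11.05 = 83.01 m/s
adjust_airspeed(+8.14): V ← 83.01 +8.14 = 91.15 m/s
final state: V = 91.15 m/s, rpm = 10302 → n = rpm/60 = 171.700000 rev/s
target J* = 0.6731; solve J* = V/(n·D) for n: n = V/(J*·D) = 91.15/(0.6731 × 1.002) = 135.147918 rev/s
rpm = 60·n = 8108.875104

rpm = 8108.88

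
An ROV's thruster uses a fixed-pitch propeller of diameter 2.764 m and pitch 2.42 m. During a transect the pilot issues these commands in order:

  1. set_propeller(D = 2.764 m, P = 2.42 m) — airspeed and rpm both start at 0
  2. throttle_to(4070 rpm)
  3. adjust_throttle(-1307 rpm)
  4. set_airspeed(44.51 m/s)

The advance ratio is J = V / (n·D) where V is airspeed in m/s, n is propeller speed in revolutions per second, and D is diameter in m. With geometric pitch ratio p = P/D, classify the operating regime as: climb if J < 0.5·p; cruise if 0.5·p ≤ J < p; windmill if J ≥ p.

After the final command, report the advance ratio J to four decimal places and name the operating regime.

J = 0.3497, regime = climb

set_propeller: D = 2.764 m, P = 2.42 m (p = P/D = 0.875543); state ← (V=0, rpm=0)
throttle_to(4070): rpm ← 4070
adjust_throttle(-1307): rpm ← 4070 -1307 = 2763
set_airspeed(44.51): V ← 44.51 m/s
final state: V = 44.51 m/s, rpm = 2763 → n = rpm/60 = 46.050000 rev/s
J = V / (n·D) = 44.51 / (46.050000 × 2.764) = 0.349695
regime bands: climb J<0.4378 | cruise [0.4378, 0.8755) | windmill J≥0.8755
J = 0.3497 → climb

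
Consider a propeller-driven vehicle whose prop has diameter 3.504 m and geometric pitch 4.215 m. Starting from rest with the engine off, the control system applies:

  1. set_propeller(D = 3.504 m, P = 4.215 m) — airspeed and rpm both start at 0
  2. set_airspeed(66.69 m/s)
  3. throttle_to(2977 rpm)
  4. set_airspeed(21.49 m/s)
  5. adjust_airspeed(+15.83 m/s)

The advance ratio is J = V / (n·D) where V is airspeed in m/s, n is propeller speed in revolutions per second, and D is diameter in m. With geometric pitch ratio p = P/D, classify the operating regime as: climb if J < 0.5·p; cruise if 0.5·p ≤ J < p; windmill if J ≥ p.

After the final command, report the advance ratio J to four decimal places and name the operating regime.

J = 0.2147, regime = climb

set_propeller: D = 3.504 m, P = 4.215 m (p = P/D = 1.202911); state ← (V=0, rpm=0)
set_airspeed(66.69): V ← 66.69 m/s
throttle_to(2977): rpm ← 2977
set_airspeed(21.49): V ← 21.49 m/s
adjust_airspeed(+15.83): V ← 21.49 +15.83 = 37.32 m/s
final state: V = 37.32 m/s, rpm = 2977 → n = rpm/60 = 49.616667 rev/s
J = V / (n·D) = 37.32 / (49.616667 × 3.504) = 0.214659
regime bands: climb J<0.6015 | cruise [0.6015, 1.2029) | windmill J≥1.2029
J = 0.2147 → climb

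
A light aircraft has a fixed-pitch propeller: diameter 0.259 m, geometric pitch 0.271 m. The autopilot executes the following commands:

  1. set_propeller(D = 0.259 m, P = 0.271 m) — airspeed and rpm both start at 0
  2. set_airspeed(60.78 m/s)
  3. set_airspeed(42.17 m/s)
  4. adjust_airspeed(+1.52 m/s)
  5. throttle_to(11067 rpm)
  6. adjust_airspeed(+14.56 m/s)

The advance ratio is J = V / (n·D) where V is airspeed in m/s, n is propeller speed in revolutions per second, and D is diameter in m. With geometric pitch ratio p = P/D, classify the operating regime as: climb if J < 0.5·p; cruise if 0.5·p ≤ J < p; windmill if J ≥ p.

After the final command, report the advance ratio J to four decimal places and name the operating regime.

set_propeller: D = 0.259 m, P = 0.271 m (p = P/D = 1.046332); state ← (V=0, rpm=0)
set_airspeed(60.78): V ← 60.78 m/s
set_airspeed(42.17): V ← 42.17 m/s
adjust_airspeed(+1.52): V ← 42.17 +1.52 = 43.69 m/s
throttle_to(11067): rpm ← 11067
adjust_airspeed(+14.56): V ← 43.69 +14.56 = 58.25 m/s
final state: V = 58.25 m/s, rpm = 11067 → n = rpm/60 = 184.450000 rev/s
J = V / (n·D) = 58.25 / (184.450000 × 0.259) = 1.219319
regime bands: climb J<0.5232 | cruise [0.5232, 1.0463) | windmill J≥1.0463
J = 1.2193 → windmill

J = 1.2193, regime = windmill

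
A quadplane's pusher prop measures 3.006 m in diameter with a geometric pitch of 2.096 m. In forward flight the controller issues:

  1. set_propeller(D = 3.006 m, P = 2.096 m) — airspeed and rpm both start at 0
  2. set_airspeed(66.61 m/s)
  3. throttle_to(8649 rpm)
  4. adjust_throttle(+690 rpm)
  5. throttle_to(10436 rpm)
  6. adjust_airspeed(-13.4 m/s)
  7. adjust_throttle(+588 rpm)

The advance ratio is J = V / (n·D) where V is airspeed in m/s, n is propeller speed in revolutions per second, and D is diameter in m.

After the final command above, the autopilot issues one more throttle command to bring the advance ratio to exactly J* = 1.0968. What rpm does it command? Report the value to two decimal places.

rpm = 968.34

set_propeller: D = 3.006 m, P = 2.096 m (p = P/D = 0.697272); state ← (V=0, rpm=0)
set_airspeed(66.61): V ← 66.61 m/s
throttle_to(8649): rpm ← 8649
adjust_throttle(+690): rpm ← 8649 +690 = 9339
throttle_to(10436): rpm ← 10436
adjust_airspeed(-13.4): V ← 66.61 -13.4 = 53.21 m/s
adjust_throttle(+588): rpm ← 10436 +588 = 11024
final state: V = 53.21 m/s, rpm = 11024 → n = rpm/60 = 183.733333 rev/s
target J* = 1.0968; solve J* = V/(n·D) for n: n = V/(J*·D) = 53.21/(1.0968 × 3.006) = 16.139008 rev/s
rpm = 60·n = 968.340489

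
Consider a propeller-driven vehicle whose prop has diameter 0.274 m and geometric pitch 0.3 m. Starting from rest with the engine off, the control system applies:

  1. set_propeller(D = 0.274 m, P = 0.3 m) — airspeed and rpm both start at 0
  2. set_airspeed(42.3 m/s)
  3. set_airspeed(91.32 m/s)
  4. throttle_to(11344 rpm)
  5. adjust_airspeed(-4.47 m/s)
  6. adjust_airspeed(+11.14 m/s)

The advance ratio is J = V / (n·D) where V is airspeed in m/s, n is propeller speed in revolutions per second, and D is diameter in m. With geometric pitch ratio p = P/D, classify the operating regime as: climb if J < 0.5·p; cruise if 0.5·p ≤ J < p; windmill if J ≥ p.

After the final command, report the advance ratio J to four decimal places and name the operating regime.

set_propeller: D = 0.274 m, P = 0.3 m (p = P/D = 1.094891); state ← (V=0, rpm=0)
set_airspeed(42.3): V ← 42.3 m/s
set_airspeed(91.32): V ← 91.32 m/s
throttle_to(11344): rpm ← 11344
adjust_airspeed(-4.47): V ← 91.32 -4.47 = 86.85 m/s
adjust_airspeed(+11.14): V ← 86.85 +11.14 = 97.99 m/s
final state: V = 97.99 m/s, rpm = 11344 → n = rpm/60 = 189.066667 rev/s
J = V / (n·D) = 97.99 / (189.066667 × 0.274) = 1.891543
regime bands: climb J<0.5474 | cruise [0.5474, 1.0949) | windmill J≥1.0949
J = 1.8915 → windmill

J = 1.8915, regime = windmill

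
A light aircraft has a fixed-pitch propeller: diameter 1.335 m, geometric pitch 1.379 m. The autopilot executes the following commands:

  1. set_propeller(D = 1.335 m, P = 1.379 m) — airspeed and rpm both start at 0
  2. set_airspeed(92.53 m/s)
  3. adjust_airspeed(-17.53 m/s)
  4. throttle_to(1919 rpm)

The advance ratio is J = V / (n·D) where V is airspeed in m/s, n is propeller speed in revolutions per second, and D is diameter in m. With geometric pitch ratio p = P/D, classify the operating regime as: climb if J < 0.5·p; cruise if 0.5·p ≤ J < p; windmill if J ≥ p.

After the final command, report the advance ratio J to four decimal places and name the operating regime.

J = 1.7565, regime = windmill

set_propeller: D = 1.335 m, P = 1.379 m (p = P/D = 1.032959); state ← (V=0, rpm=0)
set_airspeed(92.53): V ← 92.53 m/s
adjust_airspeed(-17.53): V ← 92.53 -17.53 = 75 m/s
throttle_to(1919): rpm ← 1919
final state: V = 75 m/s, rpm = 1919 → n = rpm/60 = 31.983333 rev/s
J = V / (n·D) = 75 / (31.983333 × 1.335) = 1.756533
regime bands: climb J<0.5165 | cruise [0.5165, 1.0330) | windmill J≥1.0330
J = 1.7565 → windmill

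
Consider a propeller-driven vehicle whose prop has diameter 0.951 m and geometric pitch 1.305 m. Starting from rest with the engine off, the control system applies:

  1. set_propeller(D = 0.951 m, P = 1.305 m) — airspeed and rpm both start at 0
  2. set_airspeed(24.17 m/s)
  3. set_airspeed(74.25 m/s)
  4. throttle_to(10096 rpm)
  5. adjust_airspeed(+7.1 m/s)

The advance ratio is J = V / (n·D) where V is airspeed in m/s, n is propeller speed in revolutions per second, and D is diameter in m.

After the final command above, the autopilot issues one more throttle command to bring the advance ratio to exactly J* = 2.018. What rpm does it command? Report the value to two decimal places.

set_propeller: D = 0.951 m, P = 1.305 m (p = P/D = 1.372240); state ← (V=0, rpm=0)
set_airspeed(24.17): V ← 24.17 m/s
set_airspeed(74.25): V ← 74.25 m/s
throttle_to(10096): rpm ← 10096
adjust_airspeed(+7.1): V ← 74.25 +7.1 = 81.35 m/s
final state: V = 81.35 m/s, rpm = 10096 → n = rpm/60 = 168.266667 rev/s
target J* = 2.018; solve J* = V/(n·D) for n: n = V/(J*·D) = 81.35/(2.018 × 0.951) = 42.389264 rev/s
rpm = 60·n = 2543.355854

rpm = 2543.36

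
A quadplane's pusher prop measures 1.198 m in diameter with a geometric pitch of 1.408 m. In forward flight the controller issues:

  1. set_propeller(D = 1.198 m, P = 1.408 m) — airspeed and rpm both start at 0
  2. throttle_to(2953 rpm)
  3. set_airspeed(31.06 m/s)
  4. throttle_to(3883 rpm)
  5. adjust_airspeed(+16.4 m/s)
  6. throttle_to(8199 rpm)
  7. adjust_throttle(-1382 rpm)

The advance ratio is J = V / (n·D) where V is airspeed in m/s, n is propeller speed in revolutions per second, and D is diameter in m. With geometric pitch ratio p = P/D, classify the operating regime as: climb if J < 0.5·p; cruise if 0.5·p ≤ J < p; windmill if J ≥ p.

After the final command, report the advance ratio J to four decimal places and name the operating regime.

set_propeller: D = 1.198 m, P = 1.408 m (p = P/D = 1.175292); state ← (V=0, rpm=0)
throttle_to(2953): rpm ← 2953
set_airspeed(31.06): V ← 31.06 m/s
throttle_to(3883): rpm ← 3883
adjust_airspeed(+16.4): V ← 31.06 +16.4 = 47.46 m/s
throttle_to(8199): rpm ← 8199
adjust_throttle(-1382): rpm ← 8199 -1382 = 6817
final state: V = 47.46 m/s, rpm = 6817 → n = rpm/60 = 113.616667 rev/s
J = V / (n·D) = 47.46 / (113.616667 × 1.198) = 0.348681
regime bands: climb J<0.5876 | cruise [0.5876, 1.1753) | windmill J≥1.1753
J = 0.3487 → climb

J = 0.3487, regime = climb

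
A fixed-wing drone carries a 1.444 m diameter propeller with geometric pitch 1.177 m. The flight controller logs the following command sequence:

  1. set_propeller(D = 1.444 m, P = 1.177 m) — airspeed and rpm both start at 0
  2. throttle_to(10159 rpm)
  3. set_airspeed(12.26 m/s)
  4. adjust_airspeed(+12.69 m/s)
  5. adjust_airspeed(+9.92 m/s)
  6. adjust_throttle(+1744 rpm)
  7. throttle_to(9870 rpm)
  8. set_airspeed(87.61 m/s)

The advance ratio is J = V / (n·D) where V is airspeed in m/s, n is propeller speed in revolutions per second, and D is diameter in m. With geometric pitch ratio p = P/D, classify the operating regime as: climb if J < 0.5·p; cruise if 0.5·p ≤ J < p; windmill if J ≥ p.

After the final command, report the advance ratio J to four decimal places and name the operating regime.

set_propeller: D = 1.444 m, P = 1.177 m (p = P/D = 0.815097); state ← (V=0, rpm=0)
throttle_to(10159): rpm ← 10159
set_airspeed(12.26): V ← 12.26 m/s
adjust_airspeed(+12.69): V ← 12.26 +12.69 = 24.95 m/s
adjust_airspeed(+9.92): V ← 24.95 +9.92 = 34.87 m/s
adjust_throttle(+1744): rpm ← 10159 +1744 = 11903
throttle_to(9870): rpm ← 9870
set_airspeed(87.61): V ← 87.61 m/s
final state: V = 87.61 m/s, rpm = 9870 → n = rpm/60 = 164.500000 rev/s
J = V / (n·D) = 87.61 / (164.500000 × 1.444) = 0.368825
regime bands: climb J<0.4075 | cruise [0.4075, 0.8151) | windmill J≥0.8151
J = 0.3688 → climb

J = 0.3688, regime = climb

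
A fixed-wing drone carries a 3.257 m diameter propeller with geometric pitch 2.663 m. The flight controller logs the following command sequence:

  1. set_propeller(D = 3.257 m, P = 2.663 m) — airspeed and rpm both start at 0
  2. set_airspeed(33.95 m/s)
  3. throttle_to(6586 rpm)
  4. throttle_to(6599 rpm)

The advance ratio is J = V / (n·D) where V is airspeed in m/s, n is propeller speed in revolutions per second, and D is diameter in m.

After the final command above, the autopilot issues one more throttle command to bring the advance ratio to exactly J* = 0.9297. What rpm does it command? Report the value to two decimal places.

set_propeller: D = 3.257 m, P = 2.663 m (p = P/D = 0.817624); state ← (V=0, rpm=0)
set_airspeed(33.95): V ← 33.95 m/s
throttle_to(6586): rpm ← 6586
throttle_to(6599): rpm ← 6599
final state: V = 33.95 m/s, rpm = 6599 → n = rpm/60 = 109.983333 rev/s
target J* = 0.9297; solve J* = V/(n·D) for n: n = V/(J*·D) = 33.95/(0.9297 × 3.257) = 11.211899 rev/s
rpm = 60·n = 672.713959

rpm = 672.71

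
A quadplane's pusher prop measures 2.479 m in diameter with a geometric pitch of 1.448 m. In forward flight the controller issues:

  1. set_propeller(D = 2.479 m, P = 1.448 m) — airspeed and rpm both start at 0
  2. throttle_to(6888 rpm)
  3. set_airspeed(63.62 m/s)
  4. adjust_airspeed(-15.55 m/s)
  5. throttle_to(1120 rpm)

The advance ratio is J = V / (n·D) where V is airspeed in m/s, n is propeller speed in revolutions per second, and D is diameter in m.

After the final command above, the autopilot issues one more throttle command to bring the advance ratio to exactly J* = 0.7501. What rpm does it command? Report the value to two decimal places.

set_propeller: D = 2.479 m, P = 1.448 m (p = P/D = 0.584106); state ← (V=0, rpm=0)
throttle_to(6888): rpm ← 6888
set_airspeed(63.62): V ← 63.62 m/s
adjust_airspeed(-15.55): V ← 63.62 -15.55 = 48.07 m/s
throttle_to(1120): rpm ← 1120
final state: V = 48.07 m/s, rpm = 1120 → n = rpm/60 = 18.666667 rev/s
target J* = 0.7501; solve J* = V/(n·D) for n: n = V/(J*·D) = 48.07/(0.7501 × 2.479) = 25.851064 rev/s
rpm = 60·n = 1551.063865

rpm = 1551.06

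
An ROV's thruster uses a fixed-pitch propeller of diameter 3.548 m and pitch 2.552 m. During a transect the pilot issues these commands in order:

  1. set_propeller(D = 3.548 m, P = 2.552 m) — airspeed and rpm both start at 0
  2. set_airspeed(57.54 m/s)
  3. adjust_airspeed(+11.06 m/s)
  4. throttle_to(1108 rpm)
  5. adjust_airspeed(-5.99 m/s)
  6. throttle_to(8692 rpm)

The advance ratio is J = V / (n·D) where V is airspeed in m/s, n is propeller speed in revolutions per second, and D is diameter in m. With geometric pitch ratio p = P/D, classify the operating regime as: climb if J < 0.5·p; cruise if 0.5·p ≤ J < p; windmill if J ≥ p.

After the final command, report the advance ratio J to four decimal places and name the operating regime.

J = 0.1218, regime = climb

set_propeller: D = 3.548 m, P = 2.552 m (p = P/D = 0.719278); state ← (V=0, rpm=0)
set_airspeed(57.54): V ← 57.54 m/s
adjust_airspeed(+11.06): V ← 57.54 +11.06 = 68.6 m/s
throttle_to(1108): rpm ← 1108
adjust_airspeed(-5.99): V ← 68.6 -5.99 = 62.61 m/s
throttle_to(8692): rpm ← 8692
final state: V = 62.61 m/s, rpm = 8692 → n = rpm/60 = 144.866667 rev/s
J = V / (n·D) = 62.61 / (144.866667 × 3.548) = 0.121812
regime bands: climb J<0.3596 | cruise [0.3596, 0.7193) | windmill J≥0.7193
J = 0.1218 → climb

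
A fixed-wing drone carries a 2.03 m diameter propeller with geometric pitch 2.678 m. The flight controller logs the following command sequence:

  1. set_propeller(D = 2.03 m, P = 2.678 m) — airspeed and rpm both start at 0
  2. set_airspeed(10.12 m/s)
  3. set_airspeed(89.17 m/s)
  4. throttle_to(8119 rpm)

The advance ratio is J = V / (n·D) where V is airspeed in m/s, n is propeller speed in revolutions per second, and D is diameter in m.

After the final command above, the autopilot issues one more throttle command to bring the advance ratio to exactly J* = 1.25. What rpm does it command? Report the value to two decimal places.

rpm = 2108.45

set_propeller: D = 2.03 m, P = 2.678 m (p = P/D = 1.319212); state ← (V=0, rpm=0)
set_airspeed(10.12): V ← 10.12 m/s
set_airspeed(89.17): V ← 89.17 m/s
throttle_to(8119): rpm ← 8119
final state: V = 89.17 m/s, rpm = 8119 → n = rpm/60 = 135.316667 rev/s
target J* = 1.25; solve J* = V/(n·D) for n: n = V/(J*·D) = 89.17/(1.25 × 2.03) = 35.140887 rev/s
rpm = 60·n = 2108.453202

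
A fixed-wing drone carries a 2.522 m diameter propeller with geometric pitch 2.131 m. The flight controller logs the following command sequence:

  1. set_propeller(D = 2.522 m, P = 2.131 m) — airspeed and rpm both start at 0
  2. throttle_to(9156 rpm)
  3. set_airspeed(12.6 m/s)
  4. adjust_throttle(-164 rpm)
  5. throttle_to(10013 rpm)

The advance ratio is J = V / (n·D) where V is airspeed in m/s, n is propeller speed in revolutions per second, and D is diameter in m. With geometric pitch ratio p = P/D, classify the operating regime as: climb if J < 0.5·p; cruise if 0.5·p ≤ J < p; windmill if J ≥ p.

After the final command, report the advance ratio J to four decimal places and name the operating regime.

set_propeller: D = 2.522 m, P = 2.131 m (p = P/D = 0.844964); state ← (V=0, rpm=0)
throttle_to(9156): rpm ← 9156
set_airspeed(12.6): V ← 12.6 m/s
adjust_throttle(-164): rpm ← 9156 -164 = 8992
throttle_to(10013): rpm ← 10013
final state: V = 12.6 m/s, rpm = 10013 → n = rpm/60 = 166.883333 rev/s
J = V / (n·D) = 12.6 / (166.883333 × 2.522) = 0.029937
regime bands: climb J<0.4225 | cruise [0.4225, 0.8450) | windmill J≥0.8450
J = 0.0299 → climb

J = 0.0299, regime = climb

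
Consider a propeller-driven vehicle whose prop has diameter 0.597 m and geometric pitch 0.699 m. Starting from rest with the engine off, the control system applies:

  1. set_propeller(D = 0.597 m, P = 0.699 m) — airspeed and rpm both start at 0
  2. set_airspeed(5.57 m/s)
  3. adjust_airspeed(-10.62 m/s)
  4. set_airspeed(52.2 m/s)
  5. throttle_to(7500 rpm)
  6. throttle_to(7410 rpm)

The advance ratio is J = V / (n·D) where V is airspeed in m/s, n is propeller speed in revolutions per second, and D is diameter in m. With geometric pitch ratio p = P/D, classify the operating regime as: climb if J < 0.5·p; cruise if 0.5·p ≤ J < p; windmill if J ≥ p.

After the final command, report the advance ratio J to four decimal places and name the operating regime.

set_propeller: D = 0.597 m, P = 0.699 m (p = P/D = 1.170854); state ← (V=0, rpm=0)
set_airspeed(5.57): V ← 5.57 m/s
adjust_airspeed(-10.62): V ← 5.57 -10.62 = -5.05 m/s
set_airspeed(52.2): V ← 52.2 m/s
throttle_to(7500): rpm ← 7500
throttle_to(7410): rpm ← 7410
final state: V = 52.2 m/s, rpm = 7410 → n = rpm/60 = 123.500000 rev/s
J = V / (n·D) = 52.2 / (123.500000 × 0.597) = 0.707993
regime bands: climb J<0.5854 | cruise [0.5854, 1.1709) | windmill J≥1.1709
J = 0.7080 → cruise

J = 0.7080, regime = cruise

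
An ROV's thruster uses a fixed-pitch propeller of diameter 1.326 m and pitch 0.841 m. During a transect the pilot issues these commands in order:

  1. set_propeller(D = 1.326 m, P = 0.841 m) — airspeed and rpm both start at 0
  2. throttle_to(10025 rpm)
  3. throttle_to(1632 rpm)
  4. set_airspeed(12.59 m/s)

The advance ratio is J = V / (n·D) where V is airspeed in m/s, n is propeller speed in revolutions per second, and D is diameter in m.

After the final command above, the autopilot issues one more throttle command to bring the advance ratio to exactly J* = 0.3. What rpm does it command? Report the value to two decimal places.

rpm = 1898.94

set_propeller: D = 1.326 m, P = 0.841 m (p = P/D = 0.634238); state ← (V=0, rpm=0)
throttle_to(10025): rpm ← 10025
throttle_to(1632): rpm ← 1632
set_airspeed(12.59): V ← 12.59 m/s
final state: V = 12.59 m/s, rpm = 1632 → n = rpm/60 = 27.200000 rev/s
target J* = 0.3; solve J* = V/(n·D) for n: n = V/(J*·D) = 12.59/(0.3 × 1.326) = 31.649070 rev/s
rpm = 60·n = 1898.944193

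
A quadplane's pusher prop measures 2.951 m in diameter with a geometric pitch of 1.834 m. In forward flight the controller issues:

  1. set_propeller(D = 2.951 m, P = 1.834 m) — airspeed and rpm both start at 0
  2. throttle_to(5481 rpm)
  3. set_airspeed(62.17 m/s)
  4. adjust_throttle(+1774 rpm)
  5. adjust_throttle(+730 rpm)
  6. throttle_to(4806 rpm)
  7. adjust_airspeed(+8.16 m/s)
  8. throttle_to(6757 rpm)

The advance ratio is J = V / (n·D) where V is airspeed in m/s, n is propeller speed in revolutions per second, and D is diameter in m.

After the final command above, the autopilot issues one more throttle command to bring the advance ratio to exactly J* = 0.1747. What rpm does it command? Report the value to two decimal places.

set_propeller: D = 2.951 m, P = 1.834 m (p = P/D = 0.621484); state ← (V=0, rpm=0)
throttle_to(5481): rpm ← 5481
set_airspeed(62.17): V ← 62.17 m/s
adjust_throttle(+1774): rpm ← 5481 +1774 = 7255
adjust_throttle(+730): rpm ← 7255 +730 = 7985
throttle_to(4806): rpm ← 4806
adjust_airspeed(+8.16): V ← 62.17 +8.16 = 70.33 m/s
throttle_to(6757): rpm ← 6757
final state: V = 70.33 m/s, rpm = 6757 → n = rpm/60 = 112.616667 rev/s
target J* = 0.1747; solve J* = V/(n·D) for n: n = V/(J*·D) = 70.33/(0.1747 × 2.951) = 136.420144 rev/s
rpm = 60·n = 8185.208627

rpm = 8185.21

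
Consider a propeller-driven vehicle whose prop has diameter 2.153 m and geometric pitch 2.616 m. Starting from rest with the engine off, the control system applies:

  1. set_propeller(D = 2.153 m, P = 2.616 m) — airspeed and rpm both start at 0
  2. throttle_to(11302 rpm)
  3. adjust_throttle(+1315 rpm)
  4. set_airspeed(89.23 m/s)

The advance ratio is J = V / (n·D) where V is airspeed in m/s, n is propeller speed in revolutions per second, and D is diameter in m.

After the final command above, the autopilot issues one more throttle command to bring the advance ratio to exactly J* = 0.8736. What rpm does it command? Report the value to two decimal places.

set_propeller: D = 2.153 m, P = 2.616 m (p = P/D = 1.215049); state ← (V=0, rpm=0)
throttle_to(11302): rpm ← 11302
adjust_throttle(+1315): rpm ← 11302 +1315 = 12617
set_airspeed(89.23): V ← 89.23 m/s
final state: V = 89.23 m/s, rpm = 12617 → n = rpm/60 = 210.283333 rev/s
target J* = 0.8736; solve J* = V/(n·D) for n: n = V/(J*·D) = 89.23/(0.8736 × 2.153) = 47.441044 rev/s
rpm = 60·n = 2846.462641

rpm = 2846.46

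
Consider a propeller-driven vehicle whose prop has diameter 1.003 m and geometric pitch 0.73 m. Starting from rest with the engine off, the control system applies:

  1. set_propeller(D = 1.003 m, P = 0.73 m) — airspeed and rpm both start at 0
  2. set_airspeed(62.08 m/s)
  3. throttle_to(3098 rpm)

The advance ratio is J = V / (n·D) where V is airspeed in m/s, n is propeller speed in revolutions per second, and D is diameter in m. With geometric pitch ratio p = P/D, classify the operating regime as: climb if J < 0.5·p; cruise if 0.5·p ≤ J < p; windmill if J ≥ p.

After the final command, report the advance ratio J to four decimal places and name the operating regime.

set_propeller: D = 1.003 m, P = 0.73 m (p = P/D = 0.727817); state ← (V=0, rpm=0)
set_airspeed(62.08): V ← 62.08 m/s
throttle_to(3098): rpm ← 3098
final state: V = 62.08 m/s, rpm = 3098 → n = rpm/60 = 51.633333 rev/s
J = V / (n·D) = 62.08 / (51.633333 × 1.003) = 1.198728
regime bands: climb J<0.3639 | cruise [0.3639, 0.7278) | windmill J≥0.7278
J = 1.1987 → windmill

J = 1.1987, regime = windmill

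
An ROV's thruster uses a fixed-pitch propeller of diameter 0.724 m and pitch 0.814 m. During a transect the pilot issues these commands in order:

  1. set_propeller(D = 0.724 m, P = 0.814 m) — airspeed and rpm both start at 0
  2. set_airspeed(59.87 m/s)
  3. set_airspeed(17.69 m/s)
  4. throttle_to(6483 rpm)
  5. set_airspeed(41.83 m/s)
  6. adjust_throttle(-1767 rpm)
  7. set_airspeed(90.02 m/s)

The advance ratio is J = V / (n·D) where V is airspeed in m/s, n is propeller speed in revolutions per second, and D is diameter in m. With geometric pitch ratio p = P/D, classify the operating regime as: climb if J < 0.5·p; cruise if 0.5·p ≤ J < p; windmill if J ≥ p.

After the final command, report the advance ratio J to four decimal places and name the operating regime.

set_propeller: D = 0.724 m, P = 0.814 m (p = P/D = 1.124309); state ← (V=0, rpm=0)
set_airspeed(59.87): V ← 59.87 m/s
set_airspeed(17.69): V ← 17.69 m/s
throttle_to(6483): rpm ← 6483
set_airspeed(41.83): V ← 41.83 m/s
adjust_throttle(-1767): rpm ← 6483 -1767 = 4716
set_airspeed(90.02): V ← 90.02 m/s
final state: V = 90.02 m/s, rpm = 4716 → n = rpm/60 = 78.600000 rev/s
J = V / (n·D) = 90.02 / (78.600000 × 0.724) = 1.581896
regime bands: climb J<0.5622 | cruise [0.5622, 1.1243) | windmill J≥1.1243
J = 1.5819 → windmill

J = 1.5819, regime = windmill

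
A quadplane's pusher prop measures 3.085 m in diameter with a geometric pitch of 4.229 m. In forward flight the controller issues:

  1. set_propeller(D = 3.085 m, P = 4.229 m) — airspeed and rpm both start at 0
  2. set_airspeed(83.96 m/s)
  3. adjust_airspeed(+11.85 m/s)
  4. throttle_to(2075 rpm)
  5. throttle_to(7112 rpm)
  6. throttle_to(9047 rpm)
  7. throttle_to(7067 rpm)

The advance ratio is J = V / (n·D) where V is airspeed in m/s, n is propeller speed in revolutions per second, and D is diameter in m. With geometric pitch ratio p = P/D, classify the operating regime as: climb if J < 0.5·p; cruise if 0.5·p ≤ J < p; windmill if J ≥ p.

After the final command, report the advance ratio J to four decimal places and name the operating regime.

J = 0.2637, regime = climb

set_propeller: D = 3.085 m, P = 4.229 m (p = P/D = 1.370827); state ← (V=0, rpm=0)
set_airspeed(83.96): V ← 83.96 m/s
adjust_airspeed(+11.85): V ← 83.96 +11.85 = 95.81 m/s
throttle_to(2075): rpm ← 2075
throttle_to(7112): rpm ← 7112
throttle_to(9047): rpm ← 9047
throttle_to(7067): rpm ← 7067
final state: V = 95.81 m/s, rpm = 7067 → n = rpm/60 = 117.783333 rev/s
J = V / (n·D) = 95.81 / (117.783333 × 3.085) = 0.263677
regime bands: climb J<0.6854 | cruise [0.6854, 1.3708) | windmill J≥1.3708
J = 0.2637 → climb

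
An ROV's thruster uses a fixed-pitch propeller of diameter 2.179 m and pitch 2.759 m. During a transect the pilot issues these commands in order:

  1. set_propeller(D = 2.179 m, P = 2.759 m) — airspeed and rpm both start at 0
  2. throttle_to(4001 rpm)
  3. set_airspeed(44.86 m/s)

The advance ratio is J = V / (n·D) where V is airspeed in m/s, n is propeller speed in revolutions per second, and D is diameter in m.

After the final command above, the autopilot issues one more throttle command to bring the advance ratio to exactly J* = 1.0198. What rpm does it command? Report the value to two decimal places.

rpm = 1211.26

set_propeller: D = 2.179 m, P = 2.759 m (p = P/D = 1.266177); state ← (V=0, rpm=0)
throttle_to(4001): rpm ← 4001
set_airspeed(44.86): V ← 44.86 m/s
final state: V = 44.86 m/s, rpm = 4001 → n = rpm/60 = 66.683333 rev/s
target J* = 1.0198; solve J* = V/(n·D) for n: n = V/(J*·D) = 44.86/(1.0198 × 2.179) = 20.187709 rev/s
rpm = 60·n = 1211.262527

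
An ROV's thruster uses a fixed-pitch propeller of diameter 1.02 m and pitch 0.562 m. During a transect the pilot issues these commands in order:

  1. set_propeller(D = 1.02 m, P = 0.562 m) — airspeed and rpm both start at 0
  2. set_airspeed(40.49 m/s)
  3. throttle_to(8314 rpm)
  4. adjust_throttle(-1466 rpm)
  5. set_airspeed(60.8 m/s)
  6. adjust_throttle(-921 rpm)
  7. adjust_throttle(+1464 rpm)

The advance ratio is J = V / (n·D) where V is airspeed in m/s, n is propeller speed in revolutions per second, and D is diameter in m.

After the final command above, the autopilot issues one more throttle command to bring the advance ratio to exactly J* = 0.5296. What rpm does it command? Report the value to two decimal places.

rpm = 6753.15

set_propeller: D = 1.02 m, P = 0.562 m (p = P/D = 0.550980); state ← (V=0, rpm=0)
set_airspeed(40.49): V ← 40.49 m/s
throttle_to(8314): rpm ← 8314
adjust_throttle(-1466): rpm ← 8314 -1466 = 6848
set_airspeed(60.8): V ← 60.8 m/s
adjust_throttle(-921): rpm ← 6848 -921 = 5927
adjust_throttle(+1464): rpm ← 5927 +1464 = 7391
final state: V = 60.8 m/s, rpm = 7391 → n = rpm/60 = 123.183333 rev/s
target J* = 0.5296; solve J* = V/(n·D) for n: n = V/(J*·D) = 60.8/(0.5296 × 1.02) = 112.552574 rev/s
rpm = 60·n = 6753.154434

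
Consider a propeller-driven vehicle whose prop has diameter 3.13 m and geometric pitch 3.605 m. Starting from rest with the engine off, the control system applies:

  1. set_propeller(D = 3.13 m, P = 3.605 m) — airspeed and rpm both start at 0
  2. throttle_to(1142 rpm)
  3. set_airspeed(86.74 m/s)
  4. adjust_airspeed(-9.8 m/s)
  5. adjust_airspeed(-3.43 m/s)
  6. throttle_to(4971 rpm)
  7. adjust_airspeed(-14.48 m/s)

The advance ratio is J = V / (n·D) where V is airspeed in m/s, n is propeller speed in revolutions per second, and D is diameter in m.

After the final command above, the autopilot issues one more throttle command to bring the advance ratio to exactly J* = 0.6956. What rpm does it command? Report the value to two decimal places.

rpm = 1626.75

set_propeller: D = 3.13 m, P = 3.605 m (p = P/D = 1.151757); state ← (V=0, rpm=0)
throttle_to(1142): rpm ← 1142
set_airspeed(86.74): V ← 86.74 m/s
adjust_airspeed(-9.8): V ← 86.74 -9.8 = 76.94 m/s
adjust_airspeed(-3.43): V ← 76.94 -3.43 = 73.51 m/s
throttle_to(4971): rpm ← 4971
adjust_airspeed(-14.48): V ← 73.51 -14.48 = 59.03 m/s
final state: V = 59.03 m/s, rpm = 4971 → n = rpm/60 = 82.850000 rev/s
target J* = 0.6956; solve J* = V/(n·D) for n: n = V/(J*·D) = 59.03/(0.6956 × 3.13) = 27.112457 rev/s
rpm = 60·n = 1626.747405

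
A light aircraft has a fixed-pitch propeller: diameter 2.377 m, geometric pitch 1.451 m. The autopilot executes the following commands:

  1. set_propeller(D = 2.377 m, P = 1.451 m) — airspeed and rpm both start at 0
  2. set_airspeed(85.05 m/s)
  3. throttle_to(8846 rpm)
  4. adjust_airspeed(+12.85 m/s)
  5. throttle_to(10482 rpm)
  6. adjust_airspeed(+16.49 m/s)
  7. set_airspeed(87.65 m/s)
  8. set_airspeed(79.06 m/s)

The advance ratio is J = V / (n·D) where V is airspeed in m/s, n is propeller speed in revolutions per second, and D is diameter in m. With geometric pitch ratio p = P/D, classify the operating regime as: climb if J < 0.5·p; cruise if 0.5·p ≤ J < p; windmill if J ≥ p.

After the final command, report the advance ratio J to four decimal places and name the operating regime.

set_propeller: D = 2.377 m, P = 1.451 m (p = P/D = 0.610433); state ← (V=0, rpm=0)
set_airspeed(85.05): V ← 85.05 m/s
throttle_to(8846): rpm ← 8846
adjust_airspeed(+12.85): V ← 85.05 +12.85 = 97.9 m/s
throttle_to(10482): rpm ← 10482
adjust_airspeed(+16.49): V ← 97.9 +16.49 = 114.39 m/s
set_airspeed(87.65): V ← 87.65 m/s
set_airspeed(79.06): V ← 79.06 m/s
final state: V = 79.06 m/s, rpm = 10482 → n = rpm/60 = 174.700000 rev/s
J = V / (n·D) = 79.06 / (174.700000 × 2.377) = 0.190386
regime bands: climb J<0.3052 | cruise [0.3052, 0.6104) | windmill J≥0.6104
J = 0.1904 → climb

J = 0.1904, regime = climb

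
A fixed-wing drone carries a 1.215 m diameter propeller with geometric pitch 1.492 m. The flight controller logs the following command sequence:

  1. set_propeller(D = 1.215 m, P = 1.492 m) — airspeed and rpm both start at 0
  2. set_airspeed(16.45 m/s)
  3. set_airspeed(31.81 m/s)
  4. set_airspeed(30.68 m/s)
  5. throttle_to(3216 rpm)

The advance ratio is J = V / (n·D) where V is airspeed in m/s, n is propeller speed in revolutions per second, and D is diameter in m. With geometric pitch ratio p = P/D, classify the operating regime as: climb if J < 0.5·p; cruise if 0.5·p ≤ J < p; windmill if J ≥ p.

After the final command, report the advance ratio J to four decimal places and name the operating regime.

J = 0.4711, regime = climb

set_propeller: D = 1.215 m, P = 1.492 m (p = P/D = 1.227984); state ← (V=0, rpm=0)
set_airspeed(16.45): V ← 16.45 m/s
set_airspeed(31.81): V ← 31.81 m/s
set_airspeed(30.68): V ← 30.68 m/s
throttle_to(3216): rpm ← 3216
final state: V = 30.68 m/s, rpm = 3216 → n = rpm/60 = 53.600000 rev/s
J = V / (n·D) = 30.68 / (53.600000 × 1.215) = 0.471101
regime bands: climb J<0.6140 | cruise [0.6140, 1.2280) | windmill J≥1.2280
J = 0.4711 → climb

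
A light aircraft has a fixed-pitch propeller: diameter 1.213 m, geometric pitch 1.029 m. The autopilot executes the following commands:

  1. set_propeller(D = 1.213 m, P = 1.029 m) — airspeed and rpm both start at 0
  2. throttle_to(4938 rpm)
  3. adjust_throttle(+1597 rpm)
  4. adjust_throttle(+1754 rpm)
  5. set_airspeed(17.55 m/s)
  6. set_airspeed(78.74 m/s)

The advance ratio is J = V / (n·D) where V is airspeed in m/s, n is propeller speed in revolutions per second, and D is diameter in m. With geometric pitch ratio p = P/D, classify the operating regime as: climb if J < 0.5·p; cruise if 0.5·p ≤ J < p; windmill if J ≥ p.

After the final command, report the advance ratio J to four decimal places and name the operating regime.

J = 0.4699, regime = cruise

set_propeller: D = 1.213 m, P = 1.029 m (p = P/D = 0.848310); state ← (V=0, rpm=0)
throttle_to(4938): rpm ← 4938
adjust_throttle(+1597): rpm ← 4938 +1597 = 6535
adjust_throttle(+1754): rpm ← 6535 +1754 = 8289
set_airspeed(17.55): V ← 17.55 m/s
set_airspeed(78.74): V ← 78.74 m/s
final state: V = 78.74 m/s, rpm = 8289 → n = rpm/60 = 138.150000 rev/s
J = V / (n·D) = 78.74 / (138.150000 × 1.213) = 0.469876
regime bands: climb J<0.4242 | cruise [0.4242, 0.8483) | windmill J≥0.8483
J = 0.4699 → cruise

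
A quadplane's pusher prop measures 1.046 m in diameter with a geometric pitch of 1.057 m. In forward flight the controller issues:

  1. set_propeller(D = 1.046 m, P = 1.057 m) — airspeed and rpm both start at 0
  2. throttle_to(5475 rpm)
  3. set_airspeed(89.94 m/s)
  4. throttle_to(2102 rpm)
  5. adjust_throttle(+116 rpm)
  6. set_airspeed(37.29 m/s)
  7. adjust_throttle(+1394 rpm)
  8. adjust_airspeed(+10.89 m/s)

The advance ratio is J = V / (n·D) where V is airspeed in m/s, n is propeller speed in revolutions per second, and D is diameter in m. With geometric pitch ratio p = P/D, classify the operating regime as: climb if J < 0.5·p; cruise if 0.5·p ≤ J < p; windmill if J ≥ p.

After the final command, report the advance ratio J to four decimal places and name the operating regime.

J = 0.7651, regime = cruise

set_propeller: D = 1.046 m, P = 1.057 m (p = P/D = 1.010516); state ← (V=0, rpm=0)
throttle_to(5475): rpm ← 5475
set_airspeed(89.94): V ← 89.94 m/s
throttle_to(2102): rpm ← 2102
adjust_throttle(+116): rpm ← 2102 +116 = 2218
set_airspeed(37.29): V ← 37.29 m/s
adjust_throttle(+1394): rpm ← 2218 +1394 = 3612
adjust_airspeed(+10.89): V ← 37.29 +10.89 = 48.18 m/s
final state: V = 48.18 m/s, rpm = 3612 → n = rpm/60 = 60.200000 rev/s
J = V / (n·D) = 48.18 / (60.200000 × 1.046) = 0.765136
regime bands: climb J<0.5053 | cruise [0.5053, 1.0105) | windmill J≥1.0105
J = 0.7651 → cruise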